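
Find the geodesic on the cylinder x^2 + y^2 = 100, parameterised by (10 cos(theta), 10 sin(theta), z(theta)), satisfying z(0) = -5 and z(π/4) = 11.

Parameterise the cylinder of radius R = 10 as
    r(θ) = (10 cos θ, 10 sin θ, z(θ)).
The arc-length element is
    ds = sqrt(100 + (dz/dθ)^2) dθ,
so the Lagrangian is L = sqrt(100 + z'^2).
L depends on z' only, not on z or θ, so ∂L/∂z = 0 and
    ∂L/∂z' = z' / sqrt(100 + z'^2).
The Euler-Lagrange equation gives
    d/dθ( z' / sqrt(100 + z'^2) ) = 0,
so z' is constant. Integrating once:
    z(θ) = a θ + b,
a helix on the cylinder (a straight line when the cylinder is unrolled). The constants a, b are determined by the endpoint conditions.
With endpoint conditions z(0) = -5 and z(π/4) = 11: from z(0) = b we get b = -5, and a·π/4 + -5 = 11 gives a = 64/π, so
    z(θ) = (64/π) θ − 5.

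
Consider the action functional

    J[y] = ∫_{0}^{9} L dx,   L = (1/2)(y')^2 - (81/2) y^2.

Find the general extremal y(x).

The Lagrangian is L = (1/2)(y')^2 - (81/2) y^2.
∂L/∂y = -81y.
∂L/∂y' = y'.
The Euler-Lagrange equation d/dx(∂L/∂y') − ∂L/∂y = 0 becomes:
    y'' + 81 y = 0
General solution: y(x) = A sin(9x) + B cos(9x), where A and B are arbitrary constants fixed by the endpoint conditions.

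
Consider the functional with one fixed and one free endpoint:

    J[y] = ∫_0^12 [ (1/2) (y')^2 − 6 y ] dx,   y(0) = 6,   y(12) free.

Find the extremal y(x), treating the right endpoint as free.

The Lagrangian L = (1/2) (y')^2 − 6 y gives
    ∂L/∂y = −6,   ∂L/∂y' = y'.
Euler-Lagrange: d/dx(y') − (−6) = 0, i.e. y'' + 6 = 0, so
    y(x) = −(6/2) x^2 + C1 x + C2.
Fixed left endpoint y(0) = 6 ⇒ C2 = 6.
The right endpoint x = 12 is free, so the natural (transversality) condition is ∂L/∂y' |_{x=12} = 0, i.e. y'(12) = 0.
Compute y'(x) = −6 x + C1, so y'(12) = −72 + C1 = 0 ⇒ C1 = 72.
Therefore the extremal is
    y(x) = −3 x^2 + 72 x + 6.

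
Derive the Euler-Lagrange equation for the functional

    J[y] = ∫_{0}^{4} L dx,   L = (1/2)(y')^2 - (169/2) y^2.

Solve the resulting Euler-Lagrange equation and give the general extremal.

The Lagrangian is L = (1/2)(y')^2 - (169/2) y^2.
∂L/∂y = -169y.
∂L/∂y' = y'.
The Euler-Lagrange equation d/dx(∂L/∂y') − ∂L/∂y = 0 becomes:
    y'' + 169 y = 0
General solution: y(x) = A sin(13x) + B cos(13x), where A and B are arbitrary constants fixed by the endpoint conditions.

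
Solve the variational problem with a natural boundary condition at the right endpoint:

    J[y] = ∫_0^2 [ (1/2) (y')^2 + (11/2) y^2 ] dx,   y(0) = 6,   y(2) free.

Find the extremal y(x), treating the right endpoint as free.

The Lagrangian L = (1/2) (y')^2 + (11/2) y^2 gives
    ∂L/∂y = 11 y,   ∂L/∂y' = y'.
Euler-Lagrange: y'' − 11 y = 0.
With k = sqrt(11), the general solution is
    y(x) = A cosh(sqrt(11) x) + B sinh(sqrt(11) x).
Fixed left endpoint y(0) = 6 ⇒ A = 6.
The right endpoint x = 2 is free, so the natural (transversality) condition is ∂L/∂y' |_{x=2} = 0, i.e. y'(2) = 0.
Compute y'(x) = A k sinh(k x) + B k cosh(k x), so
    y'(2) = A k sinh(k·2) + B k cosh(k·2) = 0
    ⇒ B = −A tanh(k·2) = − 6 tanh(sqrt(11)·2).
Therefore the extremal is
    y(x) = 6 cosh(sqrt(11) x) − 6 tanh(sqrt(11)·2) sinh(sqrt(11) x).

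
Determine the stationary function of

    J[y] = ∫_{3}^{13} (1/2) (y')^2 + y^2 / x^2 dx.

The Lagrangian is L = (1/2) (y')^2 + y^2 / x^2.
Compute ∂L/∂y = 2y/x^2, ∂L/∂y' = y'.
The Euler-Lagrange equation d/dx(∂L/∂y') − ∂L/∂y = 0 reduces to
    y'' − 2/x^2 · y = 0  (x > 0).
Its general solution is
    y(x) = A x^2 + B / x,
with A, B fixed by the endpoint conditions.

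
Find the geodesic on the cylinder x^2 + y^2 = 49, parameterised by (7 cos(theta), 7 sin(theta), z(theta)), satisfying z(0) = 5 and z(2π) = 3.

Parameterise the cylinder of radius R = 7 as
    r(θ) = (7 cos θ, 7 sin θ, z(θ)).
The arc-length element is
    ds = sqrt(49 + (dz/dθ)^2) dθ,
so the Lagrangian is L = sqrt(49 + z'^2).
L depends on z' only, not on z or θ, so ∂L/∂z = 0 and
    ∂L/∂z' = z' / sqrt(49 + z'^2).
The Euler-Lagrange equation gives
    d/dθ( z' / sqrt(49 + z'^2) ) = 0,
so z' is constant. Integrating once:
    z(θ) = a θ + b,
a helix on the cylinder (a straight line when the cylinder is unrolled). The constants a, b are determined by the endpoint conditions.
With endpoint conditions z(0) = 5 and z(2π) = 3: from z(0) = b we get b = 5, and a·2π + 5 = 3 gives a = -1/π, so
    z(θ) = (-1/π) θ + 5.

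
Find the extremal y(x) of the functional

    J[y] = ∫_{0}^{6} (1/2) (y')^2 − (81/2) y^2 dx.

The Lagrangian is L = (1/2) (y')^2 − (81/2) y^2.
Compute ∂L/∂y = -81y, ∂L/∂y' = y'.
The Euler-Lagrange equation d/dx(∂L/∂y') − ∂L/∂y = 0 reduces to
    y'' + 81 y = 0.
Its general solution is
    y(x) = A sin(9x) + B cos(9x),
with A, B fixed by the endpoint conditions.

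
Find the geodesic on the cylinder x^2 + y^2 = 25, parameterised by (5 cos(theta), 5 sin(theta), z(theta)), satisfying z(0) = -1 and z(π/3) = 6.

Parameterise the cylinder of radius R = 5 as
    r(θ) = (5 cos θ, 5 sin θ, z(θ)).
The arc-length element is
    ds = sqrt(25 + (dz/dθ)^2) dθ,
so the Lagrangian is L = sqrt(25 + z'^2).
L depends on z' only, not on z or θ, so ∂L/∂z = 0 and
    ∂L/∂z' = z' / sqrt(25 + z'^2).
The Euler-Lagrange equation gives
    d/dθ( z' / sqrt(25 + z'^2) ) = 0,
so z' is constant. Integrating once:
    z(θ) = a θ + b,
a helix on the cylinder (a straight line when the cylinder is unrolled). The constants a, b are determined by the endpoint conditions.
With endpoint conditions z(0) = -1 and z(π/3) = 6: from z(0) = b we get b = -1, and a·π/3 + -1 = 6 gives a = 21/π, so
    z(θ) = (21/π) θ − 1.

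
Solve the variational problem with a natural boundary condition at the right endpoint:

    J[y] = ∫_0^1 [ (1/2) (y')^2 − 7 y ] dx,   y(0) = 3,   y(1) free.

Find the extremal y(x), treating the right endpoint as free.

The Lagrangian L = (1/2) (y')^2 − 7 y gives
    ∂L/∂y = −7,   ∂L/∂y' = y'.
Euler-Lagrange: d/dx(y') − (−7) = 0, i.e. y'' + 7 = 0, so
    y(x) = −(7/2) x^2 + C1 x + C2.
Fixed left endpoint y(0) = 3 ⇒ C2 = 3.
The right endpoint x = 1 is free, so the natural (transversality) condition is ∂L/∂y' |_{x=1} = 0, i.e. y'(1) = 0.
Compute y'(x) = −7 x + C1, so y'(1) = −7 + C1 = 0 ⇒ C1 = 7.
Therefore the extremal is
    y(x) = −(7/2) x^2 + 7 x + 3.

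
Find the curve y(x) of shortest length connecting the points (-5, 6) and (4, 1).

Arc-length functional: J[y] = ∫ sqrt(1 + (y')^2) dx.
Lagrangian L = sqrt(1 + (y')^2) has no explicit y dependence, so ∂L/∂y = 0 and the Euler-Lagrange equation gives
    d/dx( y' / sqrt(1 + (y')^2) ) = 0  ⇒  y' / sqrt(1 + (y')^2) = const.
Hence y' is constant, so y(x) is affine.
Fitting the endpoints (-5, 6) and (4, 1):
    slope m = (1 − 6) / (4 − (-5)) = -5/9,
    intercept c = 6 − m·(-5) = 29/9.
Extremal: y(x) = (-5/9) x + 29/9.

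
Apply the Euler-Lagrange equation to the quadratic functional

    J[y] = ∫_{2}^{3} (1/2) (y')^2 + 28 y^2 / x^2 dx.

The Lagrangian is L = (1/2) (y')^2 + 28 y^2 / x^2.
Compute ∂L/∂y = 56y/x^2, ∂L/∂y' = y'.
The Euler-Lagrange equation d/dx(∂L/∂y') − ∂L/∂y = 0 reduces to
    y'' − 56/x^2 · y = 0  (x > 0).
Its general solution is
    y(x) = A x^8 + B x^(-7),
with A, B fixed by the endpoint conditions.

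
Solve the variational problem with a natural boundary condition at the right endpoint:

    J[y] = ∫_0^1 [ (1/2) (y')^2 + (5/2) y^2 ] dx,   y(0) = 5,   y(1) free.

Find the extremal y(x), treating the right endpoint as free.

The Lagrangian L = (1/2) (y')^2 + (5/2) y^2 gives
    ∂L/∂y = 5 y,   ∂L/∂y' = y'.
Euler-Lagrange: y'' − 5 y = 0.
With k = sqrt(5), the general solution is
    y(x) = A cosh(sqrt(5) x) + B sinh(sqrt(5) x).
Fixed left endpoint y(0) = 5 ⇒ A = 5.
The right endpoint x = 1 is free, so the natural (transversality) condition is ∂L/∂y' |_{x=1} = 0, i.e. y'(1) = 0.
Compute y'(x) = A k sinh(k x) + B k cosh(k x), so
    y'(1) = A k sinh(k·1) + B k cosh(k·1) = 0
    ⇒ B = −A tanh(k·1) = − 5 tanh(sqrt(5)·1).
Therefore the extremal is
    y(x) = 5 cosh(sqrt(5) x) − 5 tanh(sqrt(5)·1) sinh(sqrt(5) x).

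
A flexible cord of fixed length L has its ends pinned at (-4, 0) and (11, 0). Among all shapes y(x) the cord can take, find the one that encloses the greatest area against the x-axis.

Set up the augmented Lagrangian using a multiplier λ for the length constraint:
    F(y, y') = y − λ sqrt(1 + y'^2).
F has no explicit x dependence, so the Beltrami identity yields a first integral
    F − y' ∂F/∂y' = C.
Compute ∂F/∂y' = −λ y' / sqrt(1 + y'^2). Then
    y − λ sqrt(1 + y'^2) + λ y'^2 / sqrt(1 + y'^2) = C
    ⇒  y − λ / sqrt(1 + y'^2) = C.
Solving for y' and integrating gives
    (x − a)^2 + (y − b)^2 = λ^2,
a circular arc of radius λ. The constants a, b are determined by the endpoint conditions y(-4) = y(11) = 0, and λ is fixed implicitly by the length constraint
    ∫_{-4}^{11} sqrt(1 + y'^2) dx = L.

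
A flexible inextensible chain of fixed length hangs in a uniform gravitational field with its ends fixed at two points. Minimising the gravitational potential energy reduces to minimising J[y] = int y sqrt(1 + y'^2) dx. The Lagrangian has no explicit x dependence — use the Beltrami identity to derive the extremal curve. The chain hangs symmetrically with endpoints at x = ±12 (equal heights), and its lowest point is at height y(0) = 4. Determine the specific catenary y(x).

The Lagrangian L(y, y') = y sqrt(1 + y'^2) has no explicit x dependence, so the Beltrami identity applies:
    L − y' ∂L/∂y' = C.
Compute ∂L/∂y' = y · y' / sqrt(1 + y'^2). Then
    L − y' ∂L/∂y'
    = y sqrt(1 + y'^2) − y · y'^2 / sqrt(1 + y'^2)
    = y (1 + y'^2 − y'^2) / sqrt(1 + y'^2)
    = y / sqrt(1 + y'^2) = C.
Squaring gives y^2 = C^2 (1 + y'^2), i.e.
    y'^2 = y^2 / C^2 − 1.
Separating variables,
    dy / sqrt(y^2 − C^2) = dx / C,
and integrating gives arccosh(y / C) = (x − a)/C, so
    y(x) = C cosh((x − a)/C),
the catenary. The constants C and a are fixed by the two endpoint conditions (and, for the hanging-chain problem, the length constraint selects C).
Now fit the given data. The endpoints x = ±12 are symmetric at equal height, so the catenary is even about its minimum: a = 0 and y(x) = C cosh(x/C). The lowest point is y(0) = C cosh(0) = C, and we are told y(0) = 4, so C = 4. Therefore
    y(x) = 4 cosh(x/4),
and at the endpoints
    y(±12) = 4 cosh(12/4).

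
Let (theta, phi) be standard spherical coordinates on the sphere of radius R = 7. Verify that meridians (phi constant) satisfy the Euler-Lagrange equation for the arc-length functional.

On the sphere of radius R = 7 with spherical coordinates (θ, φ), the induced metric is
    ds^2 = 49(dθ^2 + sin^2(θ) dφ^2).
Using θ as the parameter, the arc-length functional becomes
    J[φ] = ∫ 7 sqrt(1 + sin^2(θ) (dφ/dθ)^2) dθ.
So L = 7 sqrt(1 + sin^2(θ) φ'^2). Compute
    ∂L/∂φ = 0  (L has no explicit φ dependence),
    ∂L/∂φ' = 7 sin^2(θ) φ' / sqrt(1 + sin^2(θ) φ'^2).
For the candidate φ(θ) = c (constant), φ' = 0, so ∂L/∂φ' evaluated along the candidate vanishes, and ∂L/∂φ is identically zero. Hence
    d/dθ(∂L/∂φ') − ∂L/∂φ = 0
is satisfied. Therefore meridians φ = const are extremals of arc length — they are geodesics on the sphere.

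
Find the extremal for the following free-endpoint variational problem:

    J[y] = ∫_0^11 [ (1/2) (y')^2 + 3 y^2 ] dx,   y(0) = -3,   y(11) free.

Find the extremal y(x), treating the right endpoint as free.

The Lagrangian L = (1/2) (y')^2 + 3 y^2 gives
    ∂L/∂y = 6 y,   ∂L/∂y' = y'.
Euler-Lagrange: y'' − 6 y = 0.
With k = sqrt(6), the general solution is
    y(x) = A cosh(sqrt(6) x) + B sinh(sqrt(6) x).
Fixed left endpoint y(0) = -3 ⇒ A = -3.
The right endpoint x = 11 is free, so the natural (transversality) condition is ∂L/∂y' |_{x=11} = 0, i.e. y'(11) = 0.
Compute y'(x) = A k sinh(k x) + B k cosh(k x), so
    y'(11) = A k sinh(k·11) + B k cosh(k·11) = 0
    ⇒ B = −A tanh(k·11) = 3 tanh(sqrt(6)·11).
Therefore the extremal is
    y(x) = −3 cosh(sqrt(6) x) + 3 tanh(sqrt(6)·11) sinh(sqrt(6) x).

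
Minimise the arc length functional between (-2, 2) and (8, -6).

Arc-length functional: J[y] = ∫ sqrt(1 + (y')^2) dx.
Lagrangian L = sqrt(1 + (y')^2) has no explicit y dependence, so ∂L/∂y = 0 and the Euler-Lagrange equation gives
    d/dx( y' / sqrt(1 + (y')^2) ) = 0  ⇒  y' / sqrt(1 + (y')^2) = const.
Hence y' is constant, so y(x) is affine.
Fitting the endpoints (-2, 2) and (8, -6):
    slope m = ((-6) − 2) / (8 − (-2)) = -4/5,
    intercept c = 2 − m·(-2) = 2/5.
Extremal: y(x) = (-4/5) x + 2/5.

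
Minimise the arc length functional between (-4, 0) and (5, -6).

Arc-length functional: J[y] = ∫ sqrt(1 + (y')^2) dx.
Lagrangian L = sqrt(1 + (y')^2) has no explicit y dependence, so ∂L/∂y = 0 and the Euler-Lagrange equation gives
    d/dx( y' / sqrt(1 + (y')^2) ) = 0  ⇒  y' / sqrt(1 + (y')^2) = const.
Hence y' is constant, so y(x) is affine.
Fitting the endpoints (-4, 0) and (5, -6):
    slope m = ((-6) − 0) / (5 − (-4)) = -2/3,
    intercept c = 0 − m·(-4) = -8/3.
Extremal: y(x) = (-2/3) x - 8/3.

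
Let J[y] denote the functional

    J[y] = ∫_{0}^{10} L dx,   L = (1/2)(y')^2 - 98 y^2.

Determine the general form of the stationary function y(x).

The Lagrangian is L = (1/2)(y')^2 - 98 y^2.
∂L/∂y = -196y.
∂L/∂y' = y'.
The Euler-Lagrange equation d/dx(∂L/∂y') − ∂L/∂y = 0 becomes:
    y'' + 196 y = 0
General solution: y(x) = A sin(14x) + B cos(14x), where A and B are arbitrary constants fixed by the endpoint conditions.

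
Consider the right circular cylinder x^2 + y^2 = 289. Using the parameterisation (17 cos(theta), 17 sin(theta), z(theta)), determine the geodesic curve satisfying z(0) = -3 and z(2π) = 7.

Parameterise the cylinder of radius R = 17 as
    r(θ) = (17 cos θ, 17 sin θ, z(θ)).
The arc-length element is
    ds = sqrt(289 + (dz/dθ)^2) dθ,
so the Lagrangian is L = sqrt(289 + z'^2).
L depends on z' only, not on z or θ, so ∂L/∂z = 0 and
    ∂L/∂z' = z' / sqrt(289 + z'^2).
The Euler-Lagrange equation gives
    d/dθ( z' / sqrt(289 + z'^2) ) = 0,
so z' is constant. Integrating once:
    z(θ) = a θ + b,
a helix on the cylinder (a straight line when the cylinder is unrolled). The constants a, b are determined by the endpoint conditions.
With endpoint conditions z(0) = -3 and z(2π) = 7: from z(0) = b we get b = -3, and a·2π + -3 = 7 gives a = 5/π, so
    z(θ) = (5/π) θ − 3.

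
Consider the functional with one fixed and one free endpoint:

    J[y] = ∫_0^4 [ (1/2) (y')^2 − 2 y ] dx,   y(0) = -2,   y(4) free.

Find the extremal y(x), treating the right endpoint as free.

The Lagrangian L = (1/2) (y')^2 − 2 y gives
    ∂L/∂y = −2,   ∂L/∂y' = y'.
Euler-Lagrange: d/dx(y') − (−2) = 0, i.e. y'' + 2 = 0, so
    y(x) = −(2/2) x^2 + C1 x + C2.
Fixed left endpoint y(0) = -2 ⇒ C2 = -2.
The right endpoint x = 4 is free, so the natural (transversality) condition is ∂L/∂y' |_{x=4} = 0, i.e. y'(4) = 0.
Compute y'(x) = −2 x + C1, so y'(4) = −8 + C1 = 0 ⇒ C1 = 8.
Therefore the extremal is
    y(x) = −x^2 + 8 x − 2.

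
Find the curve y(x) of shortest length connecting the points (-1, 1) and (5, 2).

Arc-length functional: J[y] = ∫ sqrt(1 + (y')^2) dx.
Lagrangian L = sqrt(1 + (y')^2) has no explicit y dependence, so ∂L/∂y = 0 and the Euler-Lagrange equation gives
    d/dx( y' / sqrt(1 + (y')^2) ) = 0  ⇒  y' / sqrt(1 + (y')^2) = const.
Hence y' is constant, so y(x) is affine.
Fitting the endpoints (-1, 1) and (5, 2):
    slope m = (2 − 1) / (5 − (-1)) = 1/6,
    intercept c = 1 − m·(-1) = 7/6.
Extremal: y(x) = (1/6) x + 7/6.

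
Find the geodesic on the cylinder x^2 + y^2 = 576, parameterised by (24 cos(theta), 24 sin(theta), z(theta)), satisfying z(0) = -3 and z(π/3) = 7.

Parameterise the cylinder of radius R = 24 as
    r(θ) = (24 cos θ, 24 sin θ, z(θ)).
The arc-length element is
    ds = sqrt(576 + (dz/dθ)^2) dθ,
so the Lagrangian is L = sqrt(576 + z'^2).
L depends on z' only, not on z or θ, so ∂L/∂z = 0 and
    ∂L/∂z' = z' / sqrt(576 + z'^2).
The Euler-Lagrange equation gives
    d/dθ( z' / sqrt(576 + z'^2) ) = 0,
so z' is constant. Integrating once:
    z(θ) = a θ + b,
a helix on the cylinder (a straight line when the cylinder is unrolled). The constants a, b are determined by the endpoint conditions.
With endpoint conditions z(0) = -3 and z(π/3) = 7: from z(0) = b we get b = -3, and a·π/3 + -3 = 7 gives a = 30/π, so
    z(θ) = (30/π) θ − 3.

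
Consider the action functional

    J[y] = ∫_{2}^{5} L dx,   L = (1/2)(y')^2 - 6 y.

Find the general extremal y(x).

The Lagrangian is L = (1/2)(y')^2 - 6 y.
∂L/∂y = -6.
∂L/∂y' = y'.
The Euler-Lagrange equation d/dx(∂L/∂y') − ∂L/∂y = 0 becomes:
    y'' + 6 = 0
General solution: y(x) = -3 x^2 + A x + B, where A and B are arbitrary constants fixed by the endpoint conditions.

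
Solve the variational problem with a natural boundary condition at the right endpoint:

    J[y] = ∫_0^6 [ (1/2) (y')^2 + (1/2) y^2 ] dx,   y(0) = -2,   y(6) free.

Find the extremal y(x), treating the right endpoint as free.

The Lagrangian L = (1/2) (y')^2 + (1/2) y^2 gives
    ∂L/∂y = 1 y,   ∂L/∂y' = y'.
Euler-Lagrange: y'' − y = 0.
With k = 1, the general solution is
    y(x) = A cosh(x) + B sinh(x).
Fixed left endpoint y(0) = -2 ⇒ A = -2.
The right endpoint x = 6 is free, so the natural (transversality) condition is ∂L/∂y' |_{x=6} = 0, i.e. y'(6) = 0.
Compute y'(x) = A k sinh(k x) + B k cosh(k x), so
    y'(6) = A k sinh(k·6) + B k cosh(k·6) = 0
    ⇒ B = −A tanh(k·6) = 2 tanh(1·6).
Therefore the extremal is
    y(x) = −2 cosh(1 x) + 2 tanh(1·6) sinh(1 x).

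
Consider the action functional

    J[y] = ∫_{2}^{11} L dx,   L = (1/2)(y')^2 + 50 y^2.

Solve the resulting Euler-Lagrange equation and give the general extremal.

The Lagrangian is L = (1/2)(y')^2 + 50 y^2.
∂L/∂y = 100y.
∂L/∂y' = y'.
The Euler-Lagrange equation d/dx(∂L/∂y') − ∂L/∂y = 0 becomes:
    y'' - 100 y = 0
General solution: y(x) = A e^(10x) + B e^(-10x), where A and B are arbitrary constants fixed by the endpoint conditions.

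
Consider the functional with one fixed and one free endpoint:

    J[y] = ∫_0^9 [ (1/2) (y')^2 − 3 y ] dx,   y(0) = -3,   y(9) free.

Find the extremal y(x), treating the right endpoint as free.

The Lagrangian L = (1/2) (y')^2 − 3 y gives
    ∂L/∂y = −3,   ∂L/∂y' = y'.
Euler-Lagrange: d/dx(y') − (−3) = 0, i.e. y'' + 3 = 0, so
    y(x) = −(3/2) x^2 + C1 x + C2.
Fixed left endpoint y(0) = -3 ⇒ C2 = -3.
The right endpoint x = 9 is free, so the natural (transversality) condition is ∂L/∂y' |_{x=9} = 0, i.e. y'(9) = 0.
Compute y'(x) = −3 x + C1, so y'(9) = −27 + C1 = 0 ⇒ C1 = 27.
Therefore the extremal is
    y(x) = −(3/2) x^2 + 27 x − 3.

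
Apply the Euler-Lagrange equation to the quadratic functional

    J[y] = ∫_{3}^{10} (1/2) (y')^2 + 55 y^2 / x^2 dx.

The Lagrangian is L = (1/2) (y')^2 + 55 y^2 / x^2.
Compute ∂L/∂y = 110y/x^2, ∂L/∂y' = y'.
The Euler-Lagrange equation d/dx(∂L/∂y') − ∂L/∂y = 0 reduces to
    y'' − 110/x^2 · y = 0  (x > 0).
Its general solution is
    y(x) = A x^11 + B x^(-10),
with A, B fixed by the endpoint conditions.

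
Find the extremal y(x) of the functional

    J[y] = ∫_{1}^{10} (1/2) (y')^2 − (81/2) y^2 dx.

The Lagrangian is L = (1/2) (y')^2 − (81/2) y^2.
Compute ∂L/∂y = -81y, ∂L/∂y' = y'.
The Euler-Lagrange equation d/dx(∂L/∂y') − ∂L/∂y = 0 reduces to
    y'' + 81 y = 0.
Its general solution is
    y(x) = A sin(9x) + B cos(9x),
with A, B fixed by the endpoint conditions.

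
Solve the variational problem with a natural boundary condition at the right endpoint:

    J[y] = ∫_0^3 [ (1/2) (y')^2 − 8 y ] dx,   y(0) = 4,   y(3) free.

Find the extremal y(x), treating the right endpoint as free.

The Lagrangian L = (1/2) (y')^2 − 8 y gives
    ∂L/∂y = −8,   ∂L/∂y' = y'.
Euler-Lagrange: d/dx(y') − (−8) = 0, i.e. y'' + 8 = 0, so
    y(x) = −(8/2) x^2 + C1 x + C2.
Fixed left endpoint y(0) = 4 ⇒ C2 = 4.
The right endpoint x = 3 is free, so the natural (transversality) condition is ∂L/∂y' |_{x=3} = 0, i.e. y'(3) = 0.
Compute y'(x) = −8 x + C1, so y'(3) = −24 + C1 = 0 ⇒ C1 = 24.
Therefore the extremal is
    y(x) = −4 x^2 + 24 x + 4.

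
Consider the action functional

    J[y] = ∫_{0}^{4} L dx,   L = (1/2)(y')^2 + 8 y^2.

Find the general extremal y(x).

The Lagrangian is L = (1/2)(y')^2 + 8 y^2.
∂L/∂y = 16y.
∂L/∂y' = y'.
The Euler-Lagrange equation d/dx(∂L/∂y') − ∂L/∂y = 0 becomes:
    y'' - 16 y = 0
General solution: y(x) = A e^(4x) + B e^(-4x), where A and B are arbitrary constants fixed by the endpoint conditions.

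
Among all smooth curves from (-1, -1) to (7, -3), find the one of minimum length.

Arc-length functional: J[y] = ∫ sqrt(1 + (y')^2) dx.
Lagrangian L = sqrt(1 + (y')^2) has no explicit y dependence, so ∂L/∂y = 0 and the Euler-Lagrange equation gives
    d/dx( y' / sqrt(1 + (y')^2) ) = 0  ⇒  y' / sqrt(1 + (y')^2) = const.
Hence y' is constant, so y(x) is affine.
Fitting the endpoints (-1, -1) and (7, -3):
    slope m = ((-3) − (-1)) / (7 − (-1)) = -1/4,
    intercept c = (-1) − m·(-1) = -5/4.
Extremal: y(x) = (-1/4) x - 5/4.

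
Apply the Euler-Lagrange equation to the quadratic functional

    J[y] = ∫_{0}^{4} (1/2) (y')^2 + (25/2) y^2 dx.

The Lagrangian is L = (1/2) (y')^2 + (25/2) y^2.
Compute ∂L/∂y = 25y, ∂L/∂y' = y'.
The Euler-Lagrange equation d/dx(∂L/∂y') − ∂L/∂y = 0 reduces to
    y'' − 25 y = 0.
Its general solution is
    y(x) = A e^(5x) + B e^(−5x),
with A, B fixed by the endpoint conditions.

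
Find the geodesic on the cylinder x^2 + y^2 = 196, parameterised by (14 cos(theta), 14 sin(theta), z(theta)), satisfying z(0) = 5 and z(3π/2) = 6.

Parameterise the cylinder of radius R = 14 as
    r(θ) = (14 cos θ, 14 sin θ, z(θ)).
The arc-length element is
    ds = sqrt(196 + (dz/dθ)^2) dθ,
so the Lagrangian is L = sqrt(196 + z'^2).
L depends on z' only, not on z or θ, so ∂L/∂z = 0 and
    ∂L/∂z' = z' / sqrt(196 + z'^2).
The Euler-Lagrange equation gives
    d/dθ( z' / sqrt(196 + z'^2) ) = 0,
so z' is constant. Integrating once:
    z(θ) = a θ + b,
a helix on the cylinder (a straight line when the cylinder is unrolled). The constants a, b are determined by the endpoint conditions.
With endpoint conditions z(0) = 5 and z(3π/2) = 6: from z(0) = b we get b = 5, and a·3π/2 + 5 = 6 gives a = 2/(3π), so
    z(θ) = (2/(3π)) θ + 5.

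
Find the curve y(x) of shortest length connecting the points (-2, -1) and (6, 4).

Arc-length functional: J[y] = ∫ sqrt(1 + (y')^2) dx.
Lagrangian L = sqrt(1 + (y')^2) has no explicit y dependence, so ∂L/∂y = 0 and the Euler-Lagrange equation gives
    d/dx( y' / sqrt(1 + (y')^2) ) = 0  ⇒  y' / sqrt(1 + (y')^2) = const.
Hence y' is constant, so y(x) is affine.
Fitting the endpoints (-2, -1) and (6, 4):
    slope m = (4 − (-1)) / (6 − (-2)) = 5/8,
    intercept c = (-1) − m·(-2) = 1/4.
Extremal: y(x) = (5/8) x + 1/4.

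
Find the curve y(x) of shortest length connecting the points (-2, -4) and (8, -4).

Arc-length functional: J[y] = ∫ sqrt(1 + (y')^2) dx.
Lagrangian L = sqrt(1 + (y')^2) has no explicit y dependence, so ∂L/∂y = 0 and the Euler-Lagrange equation gives
    d/dx( y' / sqrt(1 + (y')^2) ) = 0  ⇒  y' / sqrt(1 + (y')^2) = const.
Hence y' is constant, so y(x) is affine.
Fitting the endpoints (-2, -4) and (8, -4):
    slope m = ((-4) − (-4)) / (8 − (-2)) = 0,
    intercept c = (-4) − m·(-2) = -4.
Extremal: y(x) = -4.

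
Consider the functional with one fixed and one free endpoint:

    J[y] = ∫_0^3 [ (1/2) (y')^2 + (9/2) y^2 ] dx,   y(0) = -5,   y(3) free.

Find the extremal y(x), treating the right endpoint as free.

The Lagrangian L = (1/2) (y')^2 + (9/2) y^2 gives
    ∂L/∂y = 9 y,   ∂L/∂y' = y'.
Euler-Lagrange: y'' − 9 y = 0.
With k = 3, the general solution is
    y(x) = A cosh(3 x) + B sinh(3 x).
Fixed left endpoint y(0) = -5 ⇒ A = -5.
The right endpoint x = 3 is free, so the natural (transversality) condition is ∂L/∂y' |_{x=3} = 0, i.e. y'(3) = 0.
Compute y'(x) = A k sinh(k x) + B k cosh(k x), so
    y'(3) = A k sinh(k·3) + B k cosh(k·3) = 0
    ⇒ B = −A tanh(k·3) = 5 tanh(3·3).
Therefore the extremal is
    y(x) = −5 cosh(3 x) + 5 tanh(3·3) sinh(3 x).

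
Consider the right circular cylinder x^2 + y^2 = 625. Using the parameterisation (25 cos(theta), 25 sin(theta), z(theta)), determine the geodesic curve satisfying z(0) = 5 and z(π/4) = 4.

Parameterise the cylinder of radius R = 25 as
    r(θ) = (25 cos θ, 25 sin θ, z(θ)).
The arc-length element is
    ds = sqrt(625 + (dz/dθ)^2) dθ,
so the Lagrangian is L = sqrt(625 + z'^2).
L depends on z' only, not on z or θ, so ∂L/∂z = 0 and
    ∂L/∂z' = z' / sqrt(625 + z'^2).
The Euler-Lagrange equation gives
    d/dθ( z' / sqrt(625 + z'^2) ) = 0,
so z' is constant. Integrating once:
    z(θ) = a θ + b,
a helix on the cylinder (a straight line when the cylinder is unrolled). The constants a, b are determined by the endpoint conditions.
With endpoint conditions z(0) = 5 and z(π/4) = 4: from z(0) = b we get b = 5, and a·π/4 + 5 = 4 gives a = -4/π, so
    z(θ) = (-4/π) θ + 5.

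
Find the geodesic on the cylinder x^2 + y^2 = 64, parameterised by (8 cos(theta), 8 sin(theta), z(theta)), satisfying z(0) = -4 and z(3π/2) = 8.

Parameterise the cylinder of radius R = 8 as
    r(θ) = (8 cos θ, 8 sin θ, z(θ)).
The arc-length element is
    ds = sqrt(64 + (dz/dθ)^2) dθ,
so the Lagrangian is L = sqrt(64 + z'^2).
L depends on z' only, not on z or θ, so ∂L/∂z = 0 and
    ∂L/∂z' = z' / sqrt(64 + z'^2).
The Euler-Lagrange equation gives
    d/dθ( z' / sqrt(64 + z'^2) ) = 0,
so z' is constant. Integrating once:
    z(θ) = a θ + b,
a helix on the cylinder (a straight line when the cylinder is unrolled). The constants a, b are determined by the endpoint conditions.
With endpoint conditions z(0) = -4 and z(3π/2) = 8: from z(0) = b we get b = -4, and a·3π/2 + -4 = 8 gives a = 8/π, so
    z(θ) = (8/π) θ − 4.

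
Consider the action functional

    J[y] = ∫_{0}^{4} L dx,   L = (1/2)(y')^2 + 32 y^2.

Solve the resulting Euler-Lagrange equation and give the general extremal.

The Lagrangian is L = (1/2)(y')^2 + 32 y^2.
∂L/∂y = 64y.
∂L/∂y' = y'.
The Euler-Lagrange equation d/dx(∂L/∂y') − ∂L/∂y = 0 becomes:
    y'' - 64 y = 0
General solution: y(x) = A e^(8x) + B e^(-8x), where A and B are arbitrary constants fixed by the endpoint conditions.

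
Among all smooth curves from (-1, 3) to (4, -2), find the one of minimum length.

Arc-length functional: J[y] = ∫ sqrt(1 + (y')^2) dx.
Lagrangian L = sqrt(1 + (y')^2) has no explicit y dependence, so ∂L/∂y = 0 and the Euler-Lagrange equation gives
    d/dx( y' / sqrt(1 + (y')^2) ) = 0  ⇒  y' / sqrt(1 + (y')^2) = const.
Hence y' is constant, so y(x) is affine.
Fitting the endpoints (-1, 3) and (4, -2):
    slope m = ((-2) − 3) / (4 − (-1)) = -1,
    intercept c = 3 − m·(-1) = 2.
Extremal: y(x) = -x + 2.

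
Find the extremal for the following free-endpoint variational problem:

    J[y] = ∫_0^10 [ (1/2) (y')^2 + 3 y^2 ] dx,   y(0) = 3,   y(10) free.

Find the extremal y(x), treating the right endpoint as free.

The Lagrangian L = (1/2) (y')^2 + 3 y^2 gives
    ∂L/∂y = 6 y,   ∂L/∂y' = y'.
Euler-Lagrange: y'' − 6 y = 0.
With k = sqrt(6), the general solution is
    y(x) = A cosh(sqrt(6) x) + B sinh(sqrt(6) x).
Fixed left endpoint y(0) = 3 ⇒ A = 3.
The right endpoint x = 10 is free, so the natural (transversality) condition is ∂L/∂y' |_{x=10} = 0, i.e. y'(10) = 0.
Compute y'(x) = A k sinh(k x) + B k cosh(k x), so
    y'(10) = A k sinh(k·10) + B k cosh(k·10) = 0
    ⇒ B = −A tanh(k·10) = − 3 tanh(sqrt(6)·10).
Therefore the extremal is
    y(x) = 3 cosh(sqrt(6) x) − 3 tanh(sqrt(6)·10) sinh(sqrt(6) x).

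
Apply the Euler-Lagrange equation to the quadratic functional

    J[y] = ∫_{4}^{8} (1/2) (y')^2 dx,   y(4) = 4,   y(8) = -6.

The Lagrangian is L = (1/2) (y')^2.
Compute ∂L/∂y = 0, ∂L/∂y' = y'.
The Euler-Lagrange equation d/dx(∂L/∂y') − ∂L/∂y = 0 reduces to
    y'' = 0.
Its general solution is
    y(x) = A x + B,
with A, B fixed by the endpoint conditions.
Applying the endpoint conditions y(4) = 4 and y(8) = -6: solve A·4 + B = 4 and A·8 + B = -6. Subtracting gives A(8 − 4) = -6 − 4, so A = -5/2, and B = 4 − A·4 = 14. Therefore
    y(x) = (-5/2) x + 14.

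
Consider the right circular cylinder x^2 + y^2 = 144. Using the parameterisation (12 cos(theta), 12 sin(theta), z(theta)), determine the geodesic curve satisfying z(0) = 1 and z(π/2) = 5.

Parameterise the cylinder of radius R = 12 as
    r(θ) = (12 cos θ, 12 sin θ, z(θ)).
The arc-length element is
    ds = sqrt(144 + (dz/dθ)^2) dθ,
so the Lagrangian is L = sqrt(144 + z'^2).
L depends on z' only, not on z or θ, so ∂L/∂z = 0 and
    ∂L/∂z' = z' / sqrt(144 + z'^2).
The Euler-Lagrange equation gives
    d/dθ( z' / sqrt(144 + z'^2) ) = 0,
so z' is constant. Integrating once:
    z(θ) = a θ + b,
a helix on the cylinder (a straight line when the cylinder is unrolled). The constants a, b are determined by the endpoint conditions.
With endpoint conditions z(0) = 1 and z(π/2) = 5: from z(0) = b we get b = 1, and a·π/2 + 1 = 5 gives a = 8/π, so
    z(θ) = (8/π) θ + 1.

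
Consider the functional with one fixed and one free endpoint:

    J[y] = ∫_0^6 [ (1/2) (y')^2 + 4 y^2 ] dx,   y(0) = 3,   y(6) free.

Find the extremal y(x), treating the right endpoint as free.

The Lagrangian L = (1/2) (y')^2 + 4 y^2 gives
    ∂L/∂y = 8 y,   ∂L/∂y' = y'.
Euler-Lagrange: y'' − 8 y = 0.
With k = sqrt(8), the general solution is
    y(x) = A cosh(sqrt(8) x) + B sinh(sqrt(8) x).
Fixed left endpoint y(0) = 3 ⇒ A = 3.
The right endpoint x = 6 is free, so the natural (transversality) condition is ∂L/∂y' |_{x=6} = 0, i.e. y'(6) = 0.
Compute y'(x) = A k sinh(k x) + B k cosh(k x), so
    y'(6) = A k sinh(k·6) + B k cosh(k·6) = 0
    ⇒ B = −A tanh(k·6) = − 3 tanh(sqrt(8)·6).
Therefore the extremal is
    y(x) = 3 cosh(sqrt(8) x) − 3 tanh(sqrt(8)·6) sinh(sqrt(8) x).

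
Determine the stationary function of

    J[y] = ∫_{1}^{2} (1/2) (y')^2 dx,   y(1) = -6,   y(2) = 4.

The Lagrangian is L = (1/2) (y')^2.
Compute ∂L/∂y = 0, ∂L/∂y' = y'.
The Euler-Lagrange equation d/dx(∂L/∂y') − ∂L/∂y = 0 reduces to
    y'' = 0.
Its general solution is
    y(x) = A x + B,
with A, B fixed by the endpoint conditions.
Applying the endpoint conditions y(1) = -6 and y(2) = 4: solve A·1 + B = -6 and A·2 + B = 4. Subtracting gives A(2 − 1) = 4 − -6, so A = 10, and B = -6 − A·1 = -16. Therefore
    y(x) = 10 x - 16.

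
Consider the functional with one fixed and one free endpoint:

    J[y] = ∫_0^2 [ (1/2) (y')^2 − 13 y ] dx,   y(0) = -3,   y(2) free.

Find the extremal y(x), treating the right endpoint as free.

The Lagrangian L = (1/2) (y')^2 − 13 y gives
    ∂L/∂y = −13,   ∂L/∂y' = y'.
Euler-Lagrange: d/dx(y') − (−13) = 0, i.e. y'' + 13 = 0, so
    y(x) = −(13/2) x^2 + C1 x + C2.
Fixed left endpoint y(0) = -3 ⇒ C2 = -3.
The right endpoint x = 2 is free, so the natural (transversality) condition is ∂L/∂y' |_{x=2} = 0, i.e. y'(2) = 0.
Compute y'(x) = −13 x + C1, so y'(2) = −26 + C1 = 0 ⇒ C1 = 26.
Therefore the extremal is
    y(x) = −(13/2) x^2 + 26 x − 3.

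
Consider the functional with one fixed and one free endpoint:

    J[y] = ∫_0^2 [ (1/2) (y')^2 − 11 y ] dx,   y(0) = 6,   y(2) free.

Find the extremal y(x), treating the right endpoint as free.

The Lagrangian L = (1/2) (y')^2 − 11 y gives
    ∂L/∂y = −11,   ∂L/∂y' = y'.
Euler-Lagrange: d/dx(y') − (−11) = 0, i.e. y'' + 11 = 0, so
    y(x) = −(11/2) x^2 + C1 x + C2.
Fixed left endpoint y(0) = 6 ⇒ C2 = 6.
The right endpoint x = 2 is free, so the natural (transversality) condition is ∂L/∂y' |_{x=2} = 0, i.e. y'(2) = 0.
Compute y'(x) = −11 x + C1, so y'(2) = −22 + C1 = 0 ⇒ C1 = 22.
Therefore the extremal is
    y(x) = −(11/2) x^2 + 22 x + 6.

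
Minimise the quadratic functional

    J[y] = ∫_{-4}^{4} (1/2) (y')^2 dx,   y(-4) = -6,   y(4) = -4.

The Lagrangian is L = (1/2) (y')^2.
Compute ∂L/∂y = 0, ∂L/∂y' = y'.
The Euler-Lagrange equation d/dx(∂L/∂y') − ∂L/∂y = 0 reduces to
    y'' = 0.
Its general solution is
    y(x) = A x + B,
with A, B fixed by the endpoint conditions.
Applying the endpoint conditions y(-4) = -6 and y(4) = -4: solve A·-4 + B = -6 and A·4 + B = -4. Subtracting gives A(4 − -4) = -4 − -6, so A = 1/4, and B = -6 − A·-4 = -5. Therefore
    y(x) = (1/4) x - 5.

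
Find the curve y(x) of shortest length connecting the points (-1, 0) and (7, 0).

Arc-length functional: J[y] = ∫ sqrt(1 + (y')^2) dx.
Lagrangian L = sqrt(1 + (y')^2) has no explicit y dependence, so ∂L/∂y = 0 and the Euler-Lagrange equation gives
    d/dx( y' / sqrt(1 + (y')^2) ) = 0  ⇒  y' / sqrt(1 + (y')^2) = const.
Hence y' is constant, so y(x) is affine.
Fitting the endpoints (-1, 0) and (7, 0):
    slope m = (0 − 0) / (7 − (-1)) = 0,
    intercept c = 0 − m·(-1) = 0.
Extremal: y(x) = 0.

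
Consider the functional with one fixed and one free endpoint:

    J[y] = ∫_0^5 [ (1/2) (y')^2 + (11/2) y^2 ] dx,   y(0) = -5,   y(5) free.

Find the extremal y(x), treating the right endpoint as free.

The Lagrangian L = (1/2) (y')^2 + (11/2) y^2 gives
    ∂L/∂y = 11 y,   ∂L/∂y' = y'.
Euler-Lagrange: y'' − 11 y = 0.
With k = sqrt(11), the general solution is
    y(x) = A cosh(sqrt(11) x) + B sinh(sqrt(11) x).
Fixed left endpoint y(0) = -5 ⇒ A = -5.
The right endpoint x = 5 is free, so the natural (transversality) condition is ∂L/∂y' |_{x=5} = 0, i.e. y'(5) = 0.
Compute y'(x) = A k sinh(k x) + B k cosh(k x), so
    y'(5) = A k sinh(k·5) + B k cosh(k·5) = 0
    ⇒ B = −A tanh(k·5) = 5 tanh(sqrt(11)·5).
Therefore the extremal is
    y(x) = −5 cosh(sqrt(11) x) + 5 tanh(sqrt(11)·5) sinh(sqrt(11) x).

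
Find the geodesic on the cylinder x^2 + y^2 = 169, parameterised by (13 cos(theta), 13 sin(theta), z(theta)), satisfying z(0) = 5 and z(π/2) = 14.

Parameterise the cylinder of radius R = 13 as
    r(θ) = (13 cos θ, 13 sin θ, z(θ)).
The arc-length element is
    ds = sqrt(169 + (dz/dθ)^2) dθ,
so the Lagrangian is L = sqrt(169 + z'^2).
L depends on z' only, not on z or θ, so ∂L/∂z = 0 and
    ∂L/∂z' = z' / sqrt(169 + z'^2).
The Euler-Lagrange equation gives
    d/dθ( z' / sqrt(169 + z'^2) ) = 0,
so z' is constant. Integrating once:
    z(θ) = a θ + b,
a helix on the cylinder (a straight line when the cylinder is unrolled). The constants a, b are determined by the endpoint conditions.
With endpoint conditions z(0) = 5 and z(π/2) = 14: from z(0) = b we get b = 5, and a·π/2 + 5 = 14 gives a = 18/π, so
    z(θ) = (18/π) θ + 5.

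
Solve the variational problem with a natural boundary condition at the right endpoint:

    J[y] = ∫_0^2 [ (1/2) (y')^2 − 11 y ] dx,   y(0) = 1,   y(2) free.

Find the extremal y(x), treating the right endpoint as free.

The Lagrangian L = (1/2) (y')^2 − 11 y gives
    ∂L/∂y = −11,   ∂L/∂y' = y'.
Euler-Lagrange: d/dx(y') − (−11) = 0, i.e. y'' + 11 = 0, so
    y(x) = −(11/2) x^2 + C1 x + C2.
Fixed left endpoint y(0) = 1 ⇒ C2 = 1.
The right endpoint x = 2 is free, so the natural (transversality) condition is ∂L/∂y' |_{x=2} = 0, i.e. y'(2) = 0.
Compute y'(x) = −11 x + C1, so y'(2) = −22 + C1 = 0 ⇒ C1 = 22.
Therefore the extremal is
    y(x) = −(11/2) x^2 + 22 x + 1.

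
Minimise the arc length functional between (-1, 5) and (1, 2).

Arc-length functional: J[y] = ∫ sqrt(1 + (y')^2) dx.
Lagrangian L = sqrt(1 + (y')^2) has no explicit y dependence, so ∂L/∂y = 0 and the Euler-Lagrange equation gives
    d/dx( y' / sqrt(1 + (y')^2) ) = 0  ⇒  y' / sqrt(1 + (y')^2) = const.
Hence y' is constant, so y(x) is affine.
Fitting the endpoints (-1, 5) and (1, 2):
    slope m = (2 − 5) / (1 − (-1)) = -3/2,
    intercept c = 5 − m·(-1) = 7/2.
Extremal: y(x) = (-3/2) x + 7/2.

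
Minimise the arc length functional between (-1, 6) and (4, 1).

Arc-length functional: J[y] = ∫ sqrt(1 + (y')^2) dx.
Lagrangian L = sqrt(1 + (y')^2) has no explicit y dependence, so ∂L/∂y = 0 and the Euler-Lagrange equation gives
    d/dx( y' / sqrt(1 + (y')^2) ) = 0  ⇒  y' / sqrt(1 + (y')^2) = const.
Hence y' is constant, so y(x) is affine.
Fitting the endpoints (-1, 6) and (4, 1):
    slope m = (1 − 6) / (4 − (-1)) = -1,
    intercept c = 6 − m·(-1) = 5.
Extremal: y(x) = -x + 5.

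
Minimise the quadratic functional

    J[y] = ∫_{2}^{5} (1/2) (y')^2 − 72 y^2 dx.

The Lagrangian is L = (1/2) (y')^2 − 72 y^2.
Compute ∂L/∂y = -144y, ∂L/∂y' = y'.
The Euler-Lagrange equation d/dx(∂L/∂y') − ∂L/∂y = 0 reduces to
    y'' + 144 y = 0.
Its general solution is
    y(x) = A sin(12x) + B cos(12x),
with A, B fixed by the endpoint conditions.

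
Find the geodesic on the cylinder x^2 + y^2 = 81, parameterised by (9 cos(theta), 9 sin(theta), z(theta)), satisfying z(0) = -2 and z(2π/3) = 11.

Parameterise the cylinder of radius R = 9 as
    r(θ) = (9 cos θ, 9 sin θ, z(θ)).
The arc-length element is
    ds = sqrt(81 + (dz/dθ)^2) dθ,
so the Lagrangian is L = sqrt(81 + z'^2).
L depends on z' only, not on z or θ, so ∂L/∂z = 0 and
    ∂L/∂z' = z' / sqrt(81 + z'^2).
The Euler-Lagrange equation gives
    d/dθ( z' / sqrt(81 + z'^2) ) = 0,
so z' is constant. Integrating once:
    z(θ) = a θ + b,
a helix on the cylinder (a straight line when the cylinder is unrolled). The constants a, b are determined by the endpoint conditions.
With endpoint conditions z(0) = -2 and z(2π/3) = 11: from z(0) = b we get b = -2, and a·2π/3 + -2 = 11 gives a = 39/(2π), so
    z(θ) = (39/(2π)) θ − 2.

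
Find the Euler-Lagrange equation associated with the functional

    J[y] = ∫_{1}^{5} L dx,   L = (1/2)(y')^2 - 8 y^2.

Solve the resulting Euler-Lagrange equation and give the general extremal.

The Lagrangian is L = (1/2)(y')^2 - 8 y^2.
∂L/∂y = -16y.
∂L/∂y' = y'.
The Euler-Lagrange equation d/dx(∂L/∂y') − ∂L/∂y = 0 becomes:
    y'' + 16 y = 0
General solution: y(x) = A sin(4x) + B cos(4x), where A and B are arbitrary constants fixed by the endpoint conditions.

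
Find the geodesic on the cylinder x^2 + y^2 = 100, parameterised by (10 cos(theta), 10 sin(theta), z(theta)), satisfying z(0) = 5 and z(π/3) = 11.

Parameterise the cylinder of radius R = 10 as
    r(θ) = (10 cos θ, 10 sin θ, z(θ)).
The arc-length element is
    ds = sqrt(100 + (dz/dθ)^2) dθ,
so the Lagrangian is L = sqrt(100 + z'^2).
L depends on z' only, not on z or θ, so ∂L/∂z = 0 and
    ∂L/∂z' = z' / sqrt(100 + z'^2).
The Euler-Lagrange equation gives
    d/dθ( z' / sqrt(100 + z'^2) ) = 0,
so z' is constant. Integrating once:
    z(θ) = a θ + b,
a helix on the cylinder (a straight line when the cylinder is unrolled). The constants a, b are determined by the endpoint conditions.
With endpoint conditions z(0) = 5 and z(π/3) = 11: from z(0) = b we get b = 5, and a·π/3 + 5 = 11 gives a = 18/π, so
    z(θ) = (18/π) θ + 5.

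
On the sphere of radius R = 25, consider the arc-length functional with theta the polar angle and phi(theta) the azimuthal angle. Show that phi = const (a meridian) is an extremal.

On the sphere of radius R = 25 with spherical coordinates (θ, φ), the induced metric is
    ds^2 = 625(dθ^2 + sin^2(θ) dφ^2).
Using θ as the parameter, the arc-length functional becomes
    J[φ] = ∫ 25 sqrt(1 + sin^2(θ) (dφ/dθ)^2) dθ.
So L = 25 sqrt(1 + sin^2(θ) φ'^2). Compute
    ∂L/∂φ = 0  (L has no explicit φ dependence),
    ∂L/∂φ' = 25 sin^2(θ) φ' / sqrt(1 + sin^2(θ) φ'^2).
For the candidate φ(θ) = c (constant), φ' = 0, so ∂L/∂φ' evaluated along the candidate vanishes, and ∂L/∂φ is identically zero. Hence
    d/dθ(∂L/∂φ') − ∂L/∂φ = 0
is satisfied. Therefore meridians φ = const are extremals of arc length — they are geodesics on the sphere.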